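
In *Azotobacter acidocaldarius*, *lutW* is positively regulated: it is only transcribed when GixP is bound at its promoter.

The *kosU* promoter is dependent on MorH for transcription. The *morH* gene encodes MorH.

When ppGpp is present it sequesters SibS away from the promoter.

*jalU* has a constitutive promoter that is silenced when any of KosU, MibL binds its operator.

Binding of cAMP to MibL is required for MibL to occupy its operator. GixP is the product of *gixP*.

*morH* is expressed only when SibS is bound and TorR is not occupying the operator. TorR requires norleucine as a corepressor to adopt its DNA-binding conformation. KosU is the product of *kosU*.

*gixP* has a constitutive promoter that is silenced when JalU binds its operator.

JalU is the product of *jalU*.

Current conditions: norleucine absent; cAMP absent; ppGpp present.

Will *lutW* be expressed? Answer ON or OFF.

OFF

Norleucine is absent, so TorR is inactive.
ppGpp is present, so SibS is inactive.
Required activator SibS is absent, so *morH* is not transcribed.
So MorH is not produced.
Required activator MorH is absent, so *kosU* is not transcribed.
So KosU is not produced.
cAMP is absent, so MibL is inactive.
With no repressor bound, *jalU* is transcribed.
So JalU is produced and active.
With repressor JalU bound, *gixP* is not transcribed.
So GixP is not produced.
Required activator GixP is absent, so *lutW* is not transcribed.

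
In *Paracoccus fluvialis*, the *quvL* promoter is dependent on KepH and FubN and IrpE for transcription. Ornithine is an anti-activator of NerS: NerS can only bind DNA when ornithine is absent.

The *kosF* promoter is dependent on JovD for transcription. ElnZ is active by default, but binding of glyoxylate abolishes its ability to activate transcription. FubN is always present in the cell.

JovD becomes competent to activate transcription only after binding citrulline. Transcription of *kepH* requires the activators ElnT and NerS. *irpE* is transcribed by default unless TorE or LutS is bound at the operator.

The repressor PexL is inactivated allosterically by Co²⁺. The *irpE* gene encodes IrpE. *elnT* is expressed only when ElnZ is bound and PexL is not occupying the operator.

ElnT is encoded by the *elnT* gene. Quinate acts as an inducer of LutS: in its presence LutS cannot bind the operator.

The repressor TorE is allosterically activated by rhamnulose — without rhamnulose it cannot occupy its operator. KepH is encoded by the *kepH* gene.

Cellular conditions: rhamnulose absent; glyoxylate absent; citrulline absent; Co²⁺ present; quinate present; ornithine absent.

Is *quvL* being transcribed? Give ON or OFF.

Glyoxylate is absent, so ElnZ is active.
Co²⁺ is present, so PexL is inactive.
No repressor is bound and ElnZ is active, so *elnT* is transcribed.
So ElnT is produced and active.
Ornithine is absent, so NerS is active.
No repressor is bound and ElnT and NerS are active, so *kepH* is transcribed.
So KepH is produced and active.
FubN is produced constitutively and is active.
Rhamnulose is absent, so TorE is inactive.
Quinate is present, so LutS is inactive.
With no repressor bound, *irpE* is transcribed.
So IrpE is produced and active.
No repressor is bound and KepH and FubN and IrpE are active, so *quvL* is transcribed.

ON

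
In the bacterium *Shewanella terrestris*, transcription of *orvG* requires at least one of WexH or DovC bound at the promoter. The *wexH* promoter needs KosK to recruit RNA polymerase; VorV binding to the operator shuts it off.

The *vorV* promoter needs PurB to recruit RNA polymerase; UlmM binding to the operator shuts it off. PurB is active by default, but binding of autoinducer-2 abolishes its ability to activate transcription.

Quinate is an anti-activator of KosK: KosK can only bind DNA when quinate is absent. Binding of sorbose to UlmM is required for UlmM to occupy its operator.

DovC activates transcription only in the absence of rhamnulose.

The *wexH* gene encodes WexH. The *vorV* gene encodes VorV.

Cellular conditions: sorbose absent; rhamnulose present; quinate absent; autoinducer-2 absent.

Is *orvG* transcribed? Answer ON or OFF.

OFF

Quinate is absent, so KosK is active.
Sorbose is absent, so UlmM is inactive.
Autoinducer-2 is absent, so PurB is active.
No repressor is bound and PurB is active, so *vorV* is transcribed.
So VorV is produced and active.
With repressor VorV bound, *wexH* is not transcribed.
So WexH is not produced.
Rhamnulose is present, so DovC is inactive.
No activator is available at the *orvG* promoter, so *orvG* is not transcribed.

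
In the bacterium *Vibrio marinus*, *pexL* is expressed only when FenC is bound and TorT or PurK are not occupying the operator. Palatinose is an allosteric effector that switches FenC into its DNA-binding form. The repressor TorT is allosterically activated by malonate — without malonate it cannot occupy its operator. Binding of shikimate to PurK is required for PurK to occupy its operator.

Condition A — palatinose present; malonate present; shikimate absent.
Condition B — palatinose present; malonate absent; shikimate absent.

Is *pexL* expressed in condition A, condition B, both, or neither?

Condition A:
Palatinose is present, so FenC is active.
Malonate is present, so TorT is active.
Shikimate is absent, so PurK is inactive.
With repressor TorT bound, *pexL* is not transcribed.
→ *pexL* is OFF in A.
Condition B:
Palatinose is present, so FenC is active.
Malonate is absent, so TorT is inactive.
Shikimate is absent, so PurK is inactive.
No repressor is bound and FenC is active, so *pexL* is transcribed.
→ *pexL* is ON in B.

B only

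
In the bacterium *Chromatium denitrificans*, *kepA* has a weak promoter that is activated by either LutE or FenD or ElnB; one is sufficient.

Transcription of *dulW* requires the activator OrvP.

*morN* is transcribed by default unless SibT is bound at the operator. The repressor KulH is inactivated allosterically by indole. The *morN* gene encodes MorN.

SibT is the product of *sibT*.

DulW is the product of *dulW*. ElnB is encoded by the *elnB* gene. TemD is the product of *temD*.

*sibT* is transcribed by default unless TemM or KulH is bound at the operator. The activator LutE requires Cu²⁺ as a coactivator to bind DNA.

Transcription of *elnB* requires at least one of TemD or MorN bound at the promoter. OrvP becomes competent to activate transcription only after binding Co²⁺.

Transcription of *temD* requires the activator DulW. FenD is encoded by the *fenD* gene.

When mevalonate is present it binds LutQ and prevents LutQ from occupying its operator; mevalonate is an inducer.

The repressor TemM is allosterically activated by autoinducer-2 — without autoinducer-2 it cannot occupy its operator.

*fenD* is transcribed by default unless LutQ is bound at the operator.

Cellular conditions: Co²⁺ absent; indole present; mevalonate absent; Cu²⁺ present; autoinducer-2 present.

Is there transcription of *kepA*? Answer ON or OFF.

Cu²⁺ is present, so LutE is active.
Mevalonate is absent, so LutQ is active.
With repressor LutQ bound, *fenD* is not transcribed.
So FenD is not produced.
Co²⁺ is absent, so OrvP is inactive.
Required activator OrvP is absent, so *dulW* is not transcribed.
So DulW is not produced.
Required activator DulW is absent, so *temD* is not transcribed.
So TemD is not produced.
Autoinducer-2 is present, so TemM is active.
Indole is present, so KulH is inactive.
With repressor TemM bound, *sibT* is not transcribed.
So SibT is not produced.
With no repressor bound, *morN* is transcribed.
So MorN is produced and active.
Activator MorN is present, so *elnB* is transcribed.
So ElnB is produced and active.
Activator LutE is present, so *kepA* is transcribed.

ON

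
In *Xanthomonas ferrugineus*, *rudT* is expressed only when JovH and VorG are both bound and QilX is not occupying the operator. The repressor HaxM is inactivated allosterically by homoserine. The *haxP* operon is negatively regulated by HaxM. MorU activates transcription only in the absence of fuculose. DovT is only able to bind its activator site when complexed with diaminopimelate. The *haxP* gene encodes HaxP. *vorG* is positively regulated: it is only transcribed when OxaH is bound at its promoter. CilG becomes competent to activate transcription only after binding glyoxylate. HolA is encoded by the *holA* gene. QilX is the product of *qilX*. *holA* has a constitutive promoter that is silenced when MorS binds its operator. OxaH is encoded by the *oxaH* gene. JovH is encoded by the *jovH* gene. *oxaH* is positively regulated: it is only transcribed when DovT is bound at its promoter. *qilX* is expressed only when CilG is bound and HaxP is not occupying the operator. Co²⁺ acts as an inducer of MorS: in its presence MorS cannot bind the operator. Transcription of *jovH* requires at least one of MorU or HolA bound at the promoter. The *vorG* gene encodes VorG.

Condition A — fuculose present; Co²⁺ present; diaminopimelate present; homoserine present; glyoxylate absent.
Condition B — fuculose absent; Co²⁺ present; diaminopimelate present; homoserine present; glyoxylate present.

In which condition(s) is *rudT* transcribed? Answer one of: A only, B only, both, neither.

both

Condition A:
Fuculose is present, so MorU is inactive.
Co²⁺ is present, so MorS is inactive.
With no repressor bound, *holA* is transcribed.
So HolA is produced and active.
Activator HolA is present, so *jovH* is transcribed.
So JovH is produced and active.
Diaminopimelate is present, so DovT is active.
No repressor is bound and DovT is active, so *oxaH* is transcribed.
So OxaH is produced and active.
No repressor is bound and OxaH is active, so *vorG* is transcribed.
So VorG is produced and active.
Homoserine is present, so HaxM is inactive.
With no repressor bound, *haxP* is transcribed.
So HaxP is produced and active.
Glyoxylate is absent, so CilG is inactive.
With repressor HaxP bound, *qilX* is not transcribed.
So QilX is not produced.
No repressor is bound and JovH and VorG are active, so *rudT* is transcribed.
→ *rudT* is ON in A.
Condition B:
Fuculose is absent, so MorU is active.
Co²⁺ is present, so MorS is inactive.
With no repressor bound, *holA* is transcribed.
So HolA is produced and active.
Activator MorU is present, so *jovH* is transcribed.
So JovH is produced and active.
Diaminopimelate is present, so DovT is active.
No repressor is bound and DovT is active, so *oxaH* is transcribed.
So OxaH is produced and active.
No repressor is bound and OxaH is active, so *vorG* is transcribed.
So VorG is produced and active.
Homoserine is present, so HaxM is inactive.
With no repressor bound, *haxP* is transcribed.
So HaxP is produced and active.
Glyoxylate is present, so CilG is active.
With repressor HaxP bound, *qilX* is not transcribed.
So QilX is not produced.
No repressor is bound and JovH and VorG are active, so *rudT* is transcribed.
→ *rudT* is ON in B.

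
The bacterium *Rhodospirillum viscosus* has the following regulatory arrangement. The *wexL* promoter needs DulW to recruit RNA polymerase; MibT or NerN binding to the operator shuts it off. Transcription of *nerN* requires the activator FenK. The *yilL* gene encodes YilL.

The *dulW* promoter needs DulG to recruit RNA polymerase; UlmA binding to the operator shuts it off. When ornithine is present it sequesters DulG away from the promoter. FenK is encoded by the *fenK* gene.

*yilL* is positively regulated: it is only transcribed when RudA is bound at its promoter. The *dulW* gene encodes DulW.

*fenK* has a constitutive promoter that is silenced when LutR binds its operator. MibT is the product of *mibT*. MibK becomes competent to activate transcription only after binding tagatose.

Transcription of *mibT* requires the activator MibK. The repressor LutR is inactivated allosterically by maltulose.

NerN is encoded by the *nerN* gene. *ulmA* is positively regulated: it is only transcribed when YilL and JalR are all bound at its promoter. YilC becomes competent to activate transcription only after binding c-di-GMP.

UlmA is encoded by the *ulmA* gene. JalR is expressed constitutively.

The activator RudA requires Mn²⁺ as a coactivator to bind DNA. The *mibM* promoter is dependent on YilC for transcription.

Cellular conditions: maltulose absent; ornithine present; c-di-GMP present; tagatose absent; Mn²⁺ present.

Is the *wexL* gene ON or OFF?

Tagatose is absent, so MibK is inactive.
Required activator MibK is absent, so *mibT* is not transcribed.
So MibT is not produced.
Mn²⁺ is present, so RudA is active.
No repressor is bound and RudA is active, so *yilL* is transcribed.
So YilL is produced and active.
JalR is produced constitutively and is active.
No repressor is bound and YilL and JalR are active, so *ulmA* is transcribed.
So UlmA is produced and active.
Ornithine is present, so DulG is inactive.
With repressor UlmA bound, *dulW* is not transcribed.
So DulW is not produced.
Maltulose is absent, so LutR is active.
With repressor LutR bound, *fenK* is not transcribed.
So FenK is not produced.
Required activator FenK is absent, so *nerN* is not transcribed.
So NerN is not produced.
Required activator DulW is absent, so *wexL* is not transcribed.

OFF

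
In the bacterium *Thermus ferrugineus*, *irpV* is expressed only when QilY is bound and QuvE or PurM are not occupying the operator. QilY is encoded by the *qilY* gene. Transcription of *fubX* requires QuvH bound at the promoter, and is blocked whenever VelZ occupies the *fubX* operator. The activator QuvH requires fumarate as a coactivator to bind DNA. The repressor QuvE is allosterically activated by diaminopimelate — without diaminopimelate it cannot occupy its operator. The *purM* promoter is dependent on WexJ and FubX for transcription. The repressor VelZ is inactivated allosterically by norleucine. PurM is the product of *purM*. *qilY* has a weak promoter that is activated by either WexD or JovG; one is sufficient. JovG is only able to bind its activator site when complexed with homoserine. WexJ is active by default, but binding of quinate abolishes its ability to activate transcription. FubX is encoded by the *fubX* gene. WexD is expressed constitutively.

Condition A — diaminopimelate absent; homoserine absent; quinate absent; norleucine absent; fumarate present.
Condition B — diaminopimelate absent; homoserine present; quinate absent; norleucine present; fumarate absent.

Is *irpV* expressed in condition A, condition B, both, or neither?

both

Condition A:
Diaminopimelate is absent, so QuvE is inactive.
WexD is produced constitutively and is active.
Homoserine is absent, so JovG is inactive.
Activator WexD is present, so *qilY* is transcribed.
So QilY is produced and active.
Quinate is absent, so WexJ is active.
Norleucine is absent, so VelZ is active.
Fumarate is present, so QuvH is active.
With repressor VelZ bound, *fubX* is not transcribed.
So FubX is not produced.
Required activator FubX is absent, so *purM* is not transcribed.
So PurM is not produced.
No repressor is bound and QilY is active, so *irpV* is transcribed.
→ *irpV* is ON in A.
Condition B:
Diaminopimelate is absent, so QuvE is inactive.
WexD is produced constitutively and is active.
Homoserine is present, so JovG is active.
Activator WexD is present, so *qilY* is transcribed.
So QilY is produced and active.
Quinate is absent, so WexJ is active.
Norleucine is present, so VelZ is inactive.
Fumarate is absent, so QuvH is inactive.
Required activator QuvH is absent, so *fubX* is not transcribed.
So FubX is not produced.
Required activator FubX is absent, so *purM* is not transcribed.
So PurM is not produced.
No repressor is bound and QilY is active, so *irpV* is transcribed.
→ *irpV* is ON in B.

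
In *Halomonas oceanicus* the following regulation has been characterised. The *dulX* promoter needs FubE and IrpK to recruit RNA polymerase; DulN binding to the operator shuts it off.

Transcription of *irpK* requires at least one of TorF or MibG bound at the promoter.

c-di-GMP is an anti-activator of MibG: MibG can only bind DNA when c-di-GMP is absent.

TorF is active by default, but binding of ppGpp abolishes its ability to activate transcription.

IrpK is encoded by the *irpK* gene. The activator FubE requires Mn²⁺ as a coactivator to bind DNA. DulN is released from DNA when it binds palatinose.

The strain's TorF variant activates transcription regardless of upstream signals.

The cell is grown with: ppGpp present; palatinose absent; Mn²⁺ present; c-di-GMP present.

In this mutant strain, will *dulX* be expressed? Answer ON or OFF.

OFF

Mn²⁺ is present, so FubE is active.
Palatinose is absent, so DulN is active.
TorF is constitutively active in this strain.
c-di-GMP is present, so MibG is inactive.
Activator TorF is present, so *irpK* is transcribed.
So IrpK is produced and active.
With repressor DulN bound, *dulX* is not transcribed.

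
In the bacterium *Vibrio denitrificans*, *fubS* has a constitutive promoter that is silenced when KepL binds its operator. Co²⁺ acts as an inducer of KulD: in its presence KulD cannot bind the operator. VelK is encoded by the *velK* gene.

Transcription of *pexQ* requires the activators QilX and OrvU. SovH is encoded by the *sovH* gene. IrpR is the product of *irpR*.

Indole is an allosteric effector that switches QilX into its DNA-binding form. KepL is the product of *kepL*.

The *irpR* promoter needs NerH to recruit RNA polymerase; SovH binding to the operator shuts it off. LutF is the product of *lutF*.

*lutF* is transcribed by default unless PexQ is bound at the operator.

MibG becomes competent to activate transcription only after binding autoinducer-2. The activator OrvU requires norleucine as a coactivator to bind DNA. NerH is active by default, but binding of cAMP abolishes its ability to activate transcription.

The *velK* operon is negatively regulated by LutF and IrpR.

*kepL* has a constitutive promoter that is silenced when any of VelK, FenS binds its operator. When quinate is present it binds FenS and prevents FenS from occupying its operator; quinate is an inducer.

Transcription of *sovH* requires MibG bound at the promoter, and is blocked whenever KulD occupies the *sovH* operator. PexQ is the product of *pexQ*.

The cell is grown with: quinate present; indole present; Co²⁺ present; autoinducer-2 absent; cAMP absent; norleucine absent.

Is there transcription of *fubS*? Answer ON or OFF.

OFF

Indole is present, so QilX is active.
Norleucine is absent, so OrvU is inactive.
Required activator OrvU is absent, so *pexQ* is not transcribed.
So PexQ is not produced.
With no repressor bound, *lutF* is transcribed.
So LutF is produced and active.
Co²⁺ is present, so KulD is inactive.
Autoinducer-2 is absent, so MibG is inactive.
Required activator MibG is absent, so *sovH* is not transcribed.
So SovH is not produced.
cAMP is absent, so NerH is active.
No repressor is bound and NerH is active, so *irpR* is transcribed.
So IrpR is produced and active.
With repressor LutF bound, *velK* is not transcribed.
So VelK is not produced.
Quinate is present, so FenS is inactive.
With no repressor bound, *kepL* is transcribed.
So KepL is produced and active.
With repressor KepL bound, *fubS* is not transcribed.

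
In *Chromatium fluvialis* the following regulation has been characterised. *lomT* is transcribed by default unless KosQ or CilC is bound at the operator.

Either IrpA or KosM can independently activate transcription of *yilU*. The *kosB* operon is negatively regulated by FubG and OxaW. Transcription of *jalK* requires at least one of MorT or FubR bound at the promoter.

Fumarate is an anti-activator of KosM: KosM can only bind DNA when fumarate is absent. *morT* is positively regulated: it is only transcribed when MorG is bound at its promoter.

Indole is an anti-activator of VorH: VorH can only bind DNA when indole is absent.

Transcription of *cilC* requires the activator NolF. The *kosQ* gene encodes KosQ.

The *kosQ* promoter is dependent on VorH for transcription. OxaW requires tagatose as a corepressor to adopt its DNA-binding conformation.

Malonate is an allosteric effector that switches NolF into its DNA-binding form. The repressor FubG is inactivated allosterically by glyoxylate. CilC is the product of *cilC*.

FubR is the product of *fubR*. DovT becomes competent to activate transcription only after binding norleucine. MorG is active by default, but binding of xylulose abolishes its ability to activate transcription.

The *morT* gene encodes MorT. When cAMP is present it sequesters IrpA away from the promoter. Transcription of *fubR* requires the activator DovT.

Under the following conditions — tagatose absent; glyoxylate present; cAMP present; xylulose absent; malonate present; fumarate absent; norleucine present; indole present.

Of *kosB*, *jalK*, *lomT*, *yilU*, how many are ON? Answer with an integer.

3

Glyoxylate is present, so FubG is inactive.
Tagatose is absent, so OxaW is inactive.
With no repressor bound, *kosB* is transcribed.
→ *kosB* is ON.
Xylulose is absent, so MorG is active.
No repressor is bound and MorG is active, so *morT* is transcribed.
So MorT is produced and active.
Norleucine is present, so DovT is active.
No repressor is bound and DovT is active, so *fubR* is transcribed.
So FubR is produced and active.
Activator MorT is present, so *jalK* is transcribed.
→ *jalK* is ON.
Indole is present, so VorH is inactive.
Required activator VorH is absent, so *kosQ* is not transcribed.
So KosQ is not produced.
Malonate is present, so NolF is active.
No repressor is bound and NolF is active, so *cilC* is transcribed.
So CilC is produced and active.
With repressor CilC bound, *lomT* is not transcribed.
→ *lomT* is OFF.
cAMP is present, so IrpA is inactive.
Fumarate is absent, so KosM is active.
Activator KosM is present, so *yilU* is transcribed.
→ *yilU* is ON.
3 of the 4 genes are transcribed.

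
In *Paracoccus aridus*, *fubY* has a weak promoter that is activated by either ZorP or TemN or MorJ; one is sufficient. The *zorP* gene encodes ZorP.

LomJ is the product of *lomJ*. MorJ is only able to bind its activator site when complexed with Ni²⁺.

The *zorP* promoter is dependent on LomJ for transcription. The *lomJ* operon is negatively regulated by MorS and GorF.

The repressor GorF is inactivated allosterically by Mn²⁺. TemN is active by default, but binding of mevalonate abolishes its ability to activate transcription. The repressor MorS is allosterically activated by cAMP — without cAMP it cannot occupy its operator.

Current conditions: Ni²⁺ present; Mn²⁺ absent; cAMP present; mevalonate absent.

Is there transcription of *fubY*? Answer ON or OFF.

cAMP is present, so MorS is active.
Mn²⁺ is absent, so GorF is active.
With repressor MorS bound, *lomJ* is not transcribed.
So LomJ is not produced.
Required activator LomJ is absent, so *zorP* is not transcribed.
So ZorP is not produced.
Mevalonate is absent, so TemN is active.
Ni²⁺ is present, so MorJ is active.
Activator TemN is present, so *fubY* is transcribed.

ON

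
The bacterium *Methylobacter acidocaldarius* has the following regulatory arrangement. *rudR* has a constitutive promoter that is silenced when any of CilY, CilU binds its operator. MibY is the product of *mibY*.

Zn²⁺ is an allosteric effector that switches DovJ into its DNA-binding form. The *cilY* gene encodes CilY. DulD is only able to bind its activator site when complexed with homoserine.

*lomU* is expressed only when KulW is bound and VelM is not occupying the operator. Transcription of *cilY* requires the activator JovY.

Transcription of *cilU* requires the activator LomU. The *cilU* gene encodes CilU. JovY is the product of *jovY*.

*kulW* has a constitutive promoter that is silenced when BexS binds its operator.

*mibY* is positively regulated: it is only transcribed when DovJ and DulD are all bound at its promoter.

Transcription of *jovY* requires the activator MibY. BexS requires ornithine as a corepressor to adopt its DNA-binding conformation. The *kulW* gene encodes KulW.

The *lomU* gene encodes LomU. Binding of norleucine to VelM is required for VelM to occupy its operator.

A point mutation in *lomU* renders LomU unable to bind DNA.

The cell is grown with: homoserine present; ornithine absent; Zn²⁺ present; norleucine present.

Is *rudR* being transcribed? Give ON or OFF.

OFF

Zn²⁺ is present, so DovJ is active.
Homoserine is present, so DulD is active.
No repressor is bound and DovJ and DulD are active, so *mibY* is transcribed.
So MibY is produced and active.
No repressor is bound and MibY is active, so *jovY* is transcribed.
So JovY is produced and active.
No repressor is bound and JovY is active, so *cilY* is transcribed.
So CilY is produced and active.
LomU is non-functional in this strain, so it has no effect.
Required activator LomU is absent, so *cilU* is not transcribed.
So CilU is not produced.
With repressor CilY bound, *rudR* is not transcribed.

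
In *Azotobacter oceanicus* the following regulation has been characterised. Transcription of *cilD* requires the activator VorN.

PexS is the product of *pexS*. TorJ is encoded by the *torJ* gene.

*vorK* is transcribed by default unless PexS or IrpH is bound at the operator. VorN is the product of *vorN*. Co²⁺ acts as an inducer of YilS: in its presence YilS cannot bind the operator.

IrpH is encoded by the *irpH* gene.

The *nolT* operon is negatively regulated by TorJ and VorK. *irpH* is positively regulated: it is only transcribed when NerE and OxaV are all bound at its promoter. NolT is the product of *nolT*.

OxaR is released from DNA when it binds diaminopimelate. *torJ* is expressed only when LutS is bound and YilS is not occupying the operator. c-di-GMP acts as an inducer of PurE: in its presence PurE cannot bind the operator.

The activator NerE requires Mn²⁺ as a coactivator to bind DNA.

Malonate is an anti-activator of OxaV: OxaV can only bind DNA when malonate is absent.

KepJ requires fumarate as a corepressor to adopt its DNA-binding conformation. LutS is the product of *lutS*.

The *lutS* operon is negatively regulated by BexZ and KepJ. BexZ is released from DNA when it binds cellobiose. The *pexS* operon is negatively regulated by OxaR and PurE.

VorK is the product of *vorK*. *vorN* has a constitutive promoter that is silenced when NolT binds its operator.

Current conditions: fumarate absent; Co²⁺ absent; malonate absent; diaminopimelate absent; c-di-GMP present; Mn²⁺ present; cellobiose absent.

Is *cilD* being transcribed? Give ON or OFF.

OFF

Cellobiose is absent, so BexZ is active.
Fumarate is absent, so KepJ is inactive.
With repressor BexZ bound, *lutS* is not transcribed.
So LutS is not produced.
Co²⁺ is absent, so YilS is active.
With repressor YilS bound, *torJ* is not transcribed.
So TorJ is not produced.
Diaminopimelate is absent, so OxaR is active.
c-di-GMP is present, so PurE is inactive.
With repressor OxaR bound, *pexS* is not transcribed.
So PexS is not produced.
Mn²⁺ is present, so NerE is active.
Malonate is absent, so OxaV is active.
No repressor is bound and NerE and OxaV are active, so *irpH* is transcribed.
So IrpH is produced and active.
With repressor IrpH bound, *vorK* is not transcribed.
So VorK is not produced.
With no repressor bound, *nolT* is transcribed.
So NolT is produced and active.
With repressor NolT bound, *vorN* is not transcribed.
So VorN is not produced.
Required activator VorN is absent, so *cilD* is not transcribed.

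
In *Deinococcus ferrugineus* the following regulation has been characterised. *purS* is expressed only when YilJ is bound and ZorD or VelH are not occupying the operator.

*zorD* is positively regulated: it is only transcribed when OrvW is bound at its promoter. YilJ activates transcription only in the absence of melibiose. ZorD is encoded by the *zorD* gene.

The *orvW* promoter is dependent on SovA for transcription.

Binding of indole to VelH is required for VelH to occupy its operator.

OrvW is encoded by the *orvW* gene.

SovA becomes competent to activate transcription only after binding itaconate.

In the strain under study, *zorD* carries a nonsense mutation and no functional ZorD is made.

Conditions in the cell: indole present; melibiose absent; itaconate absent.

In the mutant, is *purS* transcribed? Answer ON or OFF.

OFF

ZorD is non-functional in this strain, so it has no effect.
Melibiose is absent, so YilJ is active.
Indole is present, so VelH is active.
With repressor VelH bound, *purS* is not transcribed.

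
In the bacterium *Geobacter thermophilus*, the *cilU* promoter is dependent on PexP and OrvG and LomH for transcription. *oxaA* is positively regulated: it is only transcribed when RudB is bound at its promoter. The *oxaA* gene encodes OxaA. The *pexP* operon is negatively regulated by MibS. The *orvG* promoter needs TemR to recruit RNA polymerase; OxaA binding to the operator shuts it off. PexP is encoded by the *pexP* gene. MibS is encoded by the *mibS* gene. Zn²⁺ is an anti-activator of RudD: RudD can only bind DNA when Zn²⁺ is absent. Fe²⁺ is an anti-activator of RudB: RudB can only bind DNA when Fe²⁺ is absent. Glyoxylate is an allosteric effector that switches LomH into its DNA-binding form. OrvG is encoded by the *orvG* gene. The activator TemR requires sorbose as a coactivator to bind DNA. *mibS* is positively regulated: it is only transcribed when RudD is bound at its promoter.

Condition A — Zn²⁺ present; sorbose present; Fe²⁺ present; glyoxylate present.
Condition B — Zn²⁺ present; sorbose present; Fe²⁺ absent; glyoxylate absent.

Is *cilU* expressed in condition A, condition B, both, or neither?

A only

Condition A:
Zn²⁺ is present, so RudD is inactive.
Required activator RudD is absent, so *mibS* is not transcribed.
So MibS is not produced.
With no repressor bound, *pexP* is transcribed.
So PexP is produced and active.
Sorbose is present, so TemR is active.
Fe²⁺ is present, so RudB is inactive.
Required activator RudB is absent, so *oxaA* is not transcribed.
So OxaA is not produced.
No repressor is bound and TemR is active, so *orvG* is transcribed.
So OrvG is produced and active.
Glyoxylate is present, so LomH is active.
No repressor is bound and PexP and OrvG and LomH are active, so *cilU* is transcribed.
→ *cilU* is ON in A.
Condition B:
Zn²⁺ is present, so RudD is inactive.
Required activator RudD is absent, so *mibS* is not transcribed.
So MibS is not produced.
With no repressor bound, *pexP* is transcribed.
So PexP is produced and active.
Sorbose is present, so TemR is active.
Fe²⁺ is absent, so RudB is active.
No repressor is bound and RudB is active, so *oxaA* is transcribed.
So OxaA is produced and active.
With repressor OxaA bound, *orvG* is not transcribed.
So OrvG is not produced.
Glyoxylate is absent, so LomH is inactive.
Required activator OrvG is absent, so *cilU* is not transcribed.
→ *cilU* is OFF in B.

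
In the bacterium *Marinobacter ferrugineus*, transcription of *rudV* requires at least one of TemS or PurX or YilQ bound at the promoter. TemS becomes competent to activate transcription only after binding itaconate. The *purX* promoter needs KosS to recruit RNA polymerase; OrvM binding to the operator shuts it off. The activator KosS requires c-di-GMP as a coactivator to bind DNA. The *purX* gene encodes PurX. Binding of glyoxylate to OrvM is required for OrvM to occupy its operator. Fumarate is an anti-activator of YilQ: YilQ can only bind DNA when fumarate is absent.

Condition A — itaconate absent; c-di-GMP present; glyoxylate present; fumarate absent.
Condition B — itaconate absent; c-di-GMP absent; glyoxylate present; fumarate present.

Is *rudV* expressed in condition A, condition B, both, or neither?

A only

Condition A:
Itaconate is absent, so TemS is inactive.
c-di-GMP is present, so KosS is active.
Glyoxylate is present, so OrvM is active.
With repressor OrvM bound, *purX* is not transcribed.
So PurX is not produced.
Fumarate is absent, so YilQ is active.
Activator YilQ is present, so *rudV* is transcribed.
→ *rudV* is ON in A.
Condition B:
Itaconate is absent, so TemS is inactive.
c-di-GMP is absent, so KosS is inactive.
Glyoxylate is present, so OrvM is active.
With repressor OrvM bound, *purX* is not transcribed.
So PurX is not produced.
Fumarate is present, so YilQ is inactive.
No activator is available at the *rudV* promoter, so *rudV* is not transcribed.
→ *rudV* is OFF in B.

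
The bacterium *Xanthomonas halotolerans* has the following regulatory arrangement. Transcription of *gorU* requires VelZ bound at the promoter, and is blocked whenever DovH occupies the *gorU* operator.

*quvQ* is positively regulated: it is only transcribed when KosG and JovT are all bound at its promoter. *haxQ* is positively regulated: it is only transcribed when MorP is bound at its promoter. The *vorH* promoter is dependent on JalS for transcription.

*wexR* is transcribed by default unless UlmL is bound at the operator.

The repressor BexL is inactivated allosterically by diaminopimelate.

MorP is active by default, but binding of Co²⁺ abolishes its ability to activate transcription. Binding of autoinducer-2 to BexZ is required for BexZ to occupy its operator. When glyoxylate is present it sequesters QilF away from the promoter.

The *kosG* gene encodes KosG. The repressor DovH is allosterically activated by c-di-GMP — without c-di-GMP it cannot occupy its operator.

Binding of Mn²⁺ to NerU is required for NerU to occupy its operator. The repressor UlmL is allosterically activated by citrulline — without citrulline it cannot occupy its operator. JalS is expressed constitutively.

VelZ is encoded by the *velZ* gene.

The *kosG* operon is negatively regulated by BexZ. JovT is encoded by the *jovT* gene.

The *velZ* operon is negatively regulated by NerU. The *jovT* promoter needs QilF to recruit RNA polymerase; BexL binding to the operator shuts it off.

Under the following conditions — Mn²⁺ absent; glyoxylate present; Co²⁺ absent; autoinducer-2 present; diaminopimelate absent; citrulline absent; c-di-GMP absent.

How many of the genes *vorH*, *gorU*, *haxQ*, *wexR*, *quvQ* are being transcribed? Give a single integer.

4

JalS is produced constitutively and is active.
No repressor is bound and JalS is active, so *vorH* is transcribed.
→ *vorH* is ON.
Mn²⁺ is absent, so NerU is inactive.
With no repressor bound, *velZ* is transcribed.
So VelZ is produced and active.
c-di-GMP is absent, so DovH is inactive.
No repressor is bound and VelZ is active, so *gorU* is transcribed.
→ *gorU* is ON.
Co²⁺ is absent, so MorP is active.
No repressor is bound and MorP is active, so *haxQ* is transcribed.
→ *haxQ* is ON.
Citrulline is absent, so UlmL is inactive.
With no repressor bound, *wexR* is transcribed.
→ *wexR* is ON.
Autoinducer-2 is present, so BexZ is active.
With repressor BexZ bound, *kosG* is not transcribed.
So KosG is not produced.
Glyoxylate is present, so QilF is inactive.
Diaminopimelate is absent, so BexL is active.
With repressor BexL bound, *jovT* is not transcribed.
So JovT is not produced.
Required activator KosG is absent, so *quvQ* is not transcribed.
→ *quvQ* is OFF.
4 of the 5 genes are transcribed.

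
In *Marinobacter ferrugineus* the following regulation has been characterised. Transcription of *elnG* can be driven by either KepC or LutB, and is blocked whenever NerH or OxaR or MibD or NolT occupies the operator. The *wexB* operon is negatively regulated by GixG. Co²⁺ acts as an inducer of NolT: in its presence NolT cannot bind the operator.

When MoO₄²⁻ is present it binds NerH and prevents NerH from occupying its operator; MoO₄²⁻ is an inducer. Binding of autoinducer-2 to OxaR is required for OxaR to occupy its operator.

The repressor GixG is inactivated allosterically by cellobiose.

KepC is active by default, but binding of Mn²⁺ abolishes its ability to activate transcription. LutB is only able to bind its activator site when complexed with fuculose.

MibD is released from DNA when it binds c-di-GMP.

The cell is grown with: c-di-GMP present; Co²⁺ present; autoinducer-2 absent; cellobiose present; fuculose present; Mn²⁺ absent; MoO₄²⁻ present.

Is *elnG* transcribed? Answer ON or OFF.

ON

MoO₄²⁻ is present, so NerH is inactive.
Mn²⁺ is absent, so KepC is active.
Fuculose is present, so LutB is active.
Autoinducer-2 is absent, so OxaR is inactive.
c-di-GMP is present, so MibD is inactive.
Co²⁺ is present, so NolT is inactive.
Activator KepC is present, so *elnG* is transcribed.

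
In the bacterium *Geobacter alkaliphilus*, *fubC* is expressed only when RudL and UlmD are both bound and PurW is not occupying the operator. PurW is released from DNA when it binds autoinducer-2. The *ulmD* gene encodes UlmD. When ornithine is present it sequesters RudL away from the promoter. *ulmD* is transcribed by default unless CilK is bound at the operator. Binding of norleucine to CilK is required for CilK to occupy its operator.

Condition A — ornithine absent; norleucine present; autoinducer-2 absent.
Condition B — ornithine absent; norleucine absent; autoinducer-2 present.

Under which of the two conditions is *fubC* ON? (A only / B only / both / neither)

B only

Condition A:
Ornithine is absent, so RudL is active.
Norleucine is present, so CilK is active.
With repressor CilK bound, *ulmD* is not transcribed.
So UlmD is not produced.
Autoinducer-2 is absent, so PurW is active.
With repressor PurW bound, *fubC* is not transcribed.
→ *fubC* is OFF in A.
Condition B:
Ornithine is absent, so RudL is active.
Norleucine is absent, so CilK is inactive.
With no repressor bound, *ulmD* is transcribed.
So UlmD is produced and active.
Autoinducer-2 is present, so PurW is inactive.
No repressor is bound and RudL and UlmD are active, so *fubC* is transcribed.
→ *fubC* is ON in B.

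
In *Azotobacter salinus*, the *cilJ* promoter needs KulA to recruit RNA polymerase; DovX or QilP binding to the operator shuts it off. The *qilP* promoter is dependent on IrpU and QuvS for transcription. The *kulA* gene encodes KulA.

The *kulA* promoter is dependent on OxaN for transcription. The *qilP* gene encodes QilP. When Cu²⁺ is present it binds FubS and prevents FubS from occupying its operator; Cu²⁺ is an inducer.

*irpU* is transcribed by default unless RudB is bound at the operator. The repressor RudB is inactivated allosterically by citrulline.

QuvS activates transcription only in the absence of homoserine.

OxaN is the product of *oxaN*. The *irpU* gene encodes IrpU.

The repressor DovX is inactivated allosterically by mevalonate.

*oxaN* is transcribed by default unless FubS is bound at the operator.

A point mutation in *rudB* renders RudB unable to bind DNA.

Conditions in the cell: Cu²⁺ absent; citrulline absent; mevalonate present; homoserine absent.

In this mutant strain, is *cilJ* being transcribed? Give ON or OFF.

OFF

Mevalonate is present, so DovX is inactive.
RudB is non-functional in this strain, so it has no effect.
With no repressor bound, *irpU* is transcribed.
So IrpU is produced and active.
Homoserine is absent, so QuvS is active.
No repressor is bound and IrpU and QuvS are active, so *qilP* is transcribed.
So QilP is produced and active.
Cu²⁺ is absent, so FubS is active.
With repressor FubS bound, *oxaN* is not transcribed.
So OxaN is not produced.
Required activator OxaN is absent, so *kulA* is not transcribed.
So KulA is not produced.
With repressor QilP bound, *cilJ* is not transcribed.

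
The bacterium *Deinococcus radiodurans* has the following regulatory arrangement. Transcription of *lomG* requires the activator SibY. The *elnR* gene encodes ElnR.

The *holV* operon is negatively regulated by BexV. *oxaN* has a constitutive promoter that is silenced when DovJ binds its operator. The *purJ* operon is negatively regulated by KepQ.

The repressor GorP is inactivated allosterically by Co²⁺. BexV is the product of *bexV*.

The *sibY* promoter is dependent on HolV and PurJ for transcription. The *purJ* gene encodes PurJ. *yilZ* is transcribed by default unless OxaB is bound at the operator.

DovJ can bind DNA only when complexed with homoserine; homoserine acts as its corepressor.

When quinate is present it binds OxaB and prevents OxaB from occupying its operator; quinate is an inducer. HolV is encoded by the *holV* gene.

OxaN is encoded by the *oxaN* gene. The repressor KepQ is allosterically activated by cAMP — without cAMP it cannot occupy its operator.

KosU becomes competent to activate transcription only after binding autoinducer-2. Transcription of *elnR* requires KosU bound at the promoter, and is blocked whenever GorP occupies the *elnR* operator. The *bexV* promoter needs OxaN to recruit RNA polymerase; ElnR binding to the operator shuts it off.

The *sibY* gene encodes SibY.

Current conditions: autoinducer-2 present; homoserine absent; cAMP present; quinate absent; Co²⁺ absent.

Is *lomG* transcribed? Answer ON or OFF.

OFF

Homoserine is absent, so DovJ is inactive.
With no repressor bound, *oxaN* is transcribed.
So OxaN is produced and active.
Autoinducer-2 is present, so KosU is active.
Co²⁺ is absent, so GorP is active.
With repressor GorP bound, *elnR* is not transcribed.
So ElnR is not produced.
No repressor is bound and OxaN is active, so *bexV* is transcribed.
So BexV is produced and active.
With repressor BexV bound, *holV* is not transcribed.
So HolV is not produced.
cAMP is present, so KepQ is active.
With repressor KepQ bound, *purJ* is not transcribed.
So PurJ is not produced.
Required activator HolV is absent, so *sibY* is not transcribed.
So SibY is not produced.
Required activator SibY is absent, so *lomG* is not transcribed.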